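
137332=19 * 7228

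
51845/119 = 435 + 80/119 = 435.67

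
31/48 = 31/48 = 0.65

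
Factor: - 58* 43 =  - 2494 = -  2^1 *29^1 * 43^1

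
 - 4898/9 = -4898/9 = - 544.22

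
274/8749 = 274/8749 = 0.03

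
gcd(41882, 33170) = 2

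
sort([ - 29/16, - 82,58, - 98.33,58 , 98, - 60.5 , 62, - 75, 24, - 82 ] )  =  [ - 98.33 , - 82, - 82, - 75, - 60.5, - 29/16,24,58,  58,62,98 ] 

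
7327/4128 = 7327/4128 = 1.77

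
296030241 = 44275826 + 251754415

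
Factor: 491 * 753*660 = 244017180 = 2^2*3^2 *5^1 * 11^1*251^1*491^1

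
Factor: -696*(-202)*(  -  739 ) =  - 2^4*3^1*29^1*101^1*739^1 = -103897488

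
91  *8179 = 744289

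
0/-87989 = 0/1 = - 0.00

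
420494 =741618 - 321124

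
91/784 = 13/112 = 0.12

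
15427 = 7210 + 8217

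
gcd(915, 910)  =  5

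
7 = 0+7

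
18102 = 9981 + 8121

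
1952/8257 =1952/8257=0.24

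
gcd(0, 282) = 282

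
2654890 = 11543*230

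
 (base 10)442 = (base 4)12322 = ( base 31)e8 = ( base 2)110111010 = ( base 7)1201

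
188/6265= 188/6265 = 0.03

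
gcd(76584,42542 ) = 2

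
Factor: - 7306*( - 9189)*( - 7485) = - 2^1 * 3^3 * 5^1 * 13^1 * 281^1*499^1*1021^1 = - 502504232490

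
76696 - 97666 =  - 20970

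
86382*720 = 62195040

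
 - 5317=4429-9746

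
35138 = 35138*1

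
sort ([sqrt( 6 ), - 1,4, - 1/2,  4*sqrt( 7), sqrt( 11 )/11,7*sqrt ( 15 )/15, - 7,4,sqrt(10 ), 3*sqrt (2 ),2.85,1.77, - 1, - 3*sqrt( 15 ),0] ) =[ - 3*sqrt (15),-7,  -  1,-1, - 1/2, 0,sqrt( 11) /11,1.77, 7*sqrt( 15 )/15,sqrt( 6),2.85,sqrt(10),  4, 4,3*sqrt ( 2),4*sqrt( 7 )]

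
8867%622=159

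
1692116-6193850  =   - 4501734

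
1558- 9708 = - 8150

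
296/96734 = 148/48367= 0.00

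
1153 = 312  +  841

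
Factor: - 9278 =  - 2^1*4639^1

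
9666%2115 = 1206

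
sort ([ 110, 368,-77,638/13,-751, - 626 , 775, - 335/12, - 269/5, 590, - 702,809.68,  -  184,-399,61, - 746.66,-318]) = [ - 751, - 746.66, - 702,-626, - 399 , - 318, - 184,-77,- 269/5, - 335/12,638/13,61,110,368, 590,775, 809.68] 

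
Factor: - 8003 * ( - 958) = 7666874 = 2^1*53^1  *  151^1*479^1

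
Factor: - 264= - 2^3 * 3^1 * 11^1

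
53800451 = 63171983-9371532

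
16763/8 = 16763/8 = 2095.38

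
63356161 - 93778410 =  - 30422249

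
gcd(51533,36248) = 1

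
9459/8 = 1182 + 3/8 = 1182.38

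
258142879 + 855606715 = 1113749594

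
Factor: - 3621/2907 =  - 3^( - 1) *19^(-1 ) * 71^1 = - 71/57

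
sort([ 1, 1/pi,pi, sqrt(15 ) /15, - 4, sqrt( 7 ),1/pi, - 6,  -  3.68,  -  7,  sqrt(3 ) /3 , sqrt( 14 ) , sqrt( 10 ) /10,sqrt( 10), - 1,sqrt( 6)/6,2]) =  [-7, - 6,-4,-3.68,-1,sqrt( 15 )/15,sqrt( 10 ) /10,1/pi,1/pi,sqrt(6) /6,sqrt( 3 )/3,1,2,sqrt( 7), pi,sqrt( 10),sqrt( 14 ) ]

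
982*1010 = 991820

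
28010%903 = 17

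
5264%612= 368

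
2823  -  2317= 506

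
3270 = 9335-6065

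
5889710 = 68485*86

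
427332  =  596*717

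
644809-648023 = -3214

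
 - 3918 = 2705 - 6623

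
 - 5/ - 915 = 1/183 = 0.01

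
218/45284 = 109/22642 = 0.00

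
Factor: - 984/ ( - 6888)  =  7^( - 1 ) = 1/7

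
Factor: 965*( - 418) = -2^1*5^1*11^1*19^1*193^1  =  - 403370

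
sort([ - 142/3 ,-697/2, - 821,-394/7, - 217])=[ - 821, - 697/2,-217,- 394/7,- 142/3]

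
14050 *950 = 13347500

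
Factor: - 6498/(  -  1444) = 9/2 = 2^ (-1 )*3^2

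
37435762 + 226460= 37662222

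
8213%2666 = 215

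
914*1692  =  1546488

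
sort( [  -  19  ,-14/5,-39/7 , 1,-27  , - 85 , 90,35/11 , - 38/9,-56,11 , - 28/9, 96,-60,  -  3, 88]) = [-85 , - 60,  -  56, - 27, - 19, - 39/7 ,  -  38/9, - 28/9, - 3, - 14/5,  1, 35/11,11,88 , 90 , 96]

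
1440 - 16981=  - 15541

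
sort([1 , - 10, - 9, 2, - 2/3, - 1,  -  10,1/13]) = [ - 10, - 10, - 9 ,-1, - 2/3, 1/13, 1,2 ] 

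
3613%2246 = 1367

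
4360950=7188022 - 2827072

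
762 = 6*127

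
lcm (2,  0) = 0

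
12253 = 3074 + 9179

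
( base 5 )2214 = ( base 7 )621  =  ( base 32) 9l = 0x135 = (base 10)309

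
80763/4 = 20190+ 3/4 = 20190.75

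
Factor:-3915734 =-2^1*31^1*137^1*461^1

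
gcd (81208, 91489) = 1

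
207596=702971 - 495375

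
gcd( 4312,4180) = 44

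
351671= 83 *4237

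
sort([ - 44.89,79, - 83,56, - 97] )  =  [ - 97, - 83, - 44.89, 56 , 79]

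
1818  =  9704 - 7886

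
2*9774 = 19548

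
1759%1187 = 572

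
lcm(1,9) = 9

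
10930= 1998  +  8932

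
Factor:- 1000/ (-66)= 500/33= 2^2 * 3^( - 1) * 5^3 * 11^(-1) 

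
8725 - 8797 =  - 72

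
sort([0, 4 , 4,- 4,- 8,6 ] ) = [ - 8, - 4,  0, 4,4, 6 ] 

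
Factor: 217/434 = 2^( - 1 ) = 1/2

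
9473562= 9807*966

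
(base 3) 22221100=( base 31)6O6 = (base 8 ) 14564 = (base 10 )6516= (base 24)B7C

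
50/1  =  50 = 50.00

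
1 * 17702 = 17702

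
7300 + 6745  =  14045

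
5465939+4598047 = 10063986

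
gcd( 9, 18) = 9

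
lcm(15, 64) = 960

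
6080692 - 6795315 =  - 714623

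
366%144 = 78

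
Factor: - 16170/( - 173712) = 35/376 = 2^( - 3)*5^1 * 7^1*47^( - 1)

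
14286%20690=14286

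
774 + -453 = 321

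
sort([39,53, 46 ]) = [ 39, 46,53 ] 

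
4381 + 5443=9824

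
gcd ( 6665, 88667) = 1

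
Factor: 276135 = 3^1*5^1*41^1* 449^1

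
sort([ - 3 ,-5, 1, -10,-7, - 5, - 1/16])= [ - 10, - 7, - 5, - 5, - 3, - 1/16, 1]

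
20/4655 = 4/931 = 0.00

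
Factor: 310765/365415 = 62153/73083=3^( -1)*7^1*13^1 * 17^( - 1 ) * 683^1*1433^( - 1) 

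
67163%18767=10862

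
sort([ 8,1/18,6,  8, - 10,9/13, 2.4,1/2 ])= [ - 10, 1/18, 1/2,  9/13, 2.4, 6, 8,8 ]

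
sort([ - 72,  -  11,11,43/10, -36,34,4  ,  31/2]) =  [ - 72, - 36, - 11,4,43/10,11,31/2,34]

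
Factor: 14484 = 2^2 *3^1*17^1*71^1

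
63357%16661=13374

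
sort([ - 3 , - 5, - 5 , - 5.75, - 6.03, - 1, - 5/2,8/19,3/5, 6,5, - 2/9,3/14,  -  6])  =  [ - 6.03,- 6,  -  5.75, - 5, - 5,-3, - 5/2, - 1, - 2/9,3/14,8/19,3/5,5,6 ] 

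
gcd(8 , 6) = 2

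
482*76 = 36632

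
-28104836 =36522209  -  64627045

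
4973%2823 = 2150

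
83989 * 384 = 32251776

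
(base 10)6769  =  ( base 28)8hl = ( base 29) 81C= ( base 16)1a71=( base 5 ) 204034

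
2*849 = 1698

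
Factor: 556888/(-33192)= - 151/9 = -3^( - 2) *151^1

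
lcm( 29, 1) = 29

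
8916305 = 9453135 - 536830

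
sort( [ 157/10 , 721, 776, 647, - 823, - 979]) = [ - 979, - 823,157/10, 647,721, 776] 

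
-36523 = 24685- 61208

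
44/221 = 44/221 = 0.20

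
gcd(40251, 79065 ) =3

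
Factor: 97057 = 71^1*1367^1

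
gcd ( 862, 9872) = 2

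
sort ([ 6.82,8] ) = [ 6.82,8 ] 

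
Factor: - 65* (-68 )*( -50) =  - 2^3 * 5^3 *13^1*17^1 = -  221000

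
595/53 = 595/53 = 11.23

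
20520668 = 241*85148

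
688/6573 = 688/6573 = 0.10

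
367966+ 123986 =491952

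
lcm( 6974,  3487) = 6974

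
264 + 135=399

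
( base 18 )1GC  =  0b1001110000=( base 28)m8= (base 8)1160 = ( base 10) 624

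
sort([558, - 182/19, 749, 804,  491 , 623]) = [ - 182/19, 491,  558,623, 749, 804]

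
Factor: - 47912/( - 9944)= 53/11 = 11^( - 1) *53^1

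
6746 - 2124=4622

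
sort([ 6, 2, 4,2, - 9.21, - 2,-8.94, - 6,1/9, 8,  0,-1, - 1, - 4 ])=[- 9.21 ,-8.94, - 6, - 4,- 2, - 1, -1,0,1/9,2,2, 4,6, 8 ]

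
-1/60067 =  -1/60067=- 0.00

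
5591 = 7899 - 2308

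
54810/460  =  5481/46 = 119.15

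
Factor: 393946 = 2^1*7^1*19^1*1481^1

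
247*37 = 9139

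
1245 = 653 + 592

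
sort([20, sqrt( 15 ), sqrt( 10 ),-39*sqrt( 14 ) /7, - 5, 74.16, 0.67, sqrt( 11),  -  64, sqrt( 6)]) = [ - 64, - 39*sqrt( 14)/7,-5, 0.67, sqrt( 6), sqrt(10), sqrt(11) , sqrt(15 ) , 20, 74.16]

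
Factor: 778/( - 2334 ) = -3^( - 1 ) = -  1/3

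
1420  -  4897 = - 3477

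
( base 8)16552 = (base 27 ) A8O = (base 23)e59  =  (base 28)9gq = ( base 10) 7530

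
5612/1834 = 2806/917 = 3.06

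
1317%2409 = 1317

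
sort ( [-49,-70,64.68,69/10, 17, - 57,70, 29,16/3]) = [-70,-57,-49, 16/3, 69/10,17, 29, 64.68, 70] 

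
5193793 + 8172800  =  13366593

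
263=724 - 461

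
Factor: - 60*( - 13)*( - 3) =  - 2^2*3^2*5^1*13^1 = - 2340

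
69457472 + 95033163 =164490635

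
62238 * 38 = 2365044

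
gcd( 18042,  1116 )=186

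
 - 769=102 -871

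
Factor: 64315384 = 2^3*7^1 * 1148489^1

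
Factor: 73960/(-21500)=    - 86/25 = - 2^1 * 5^(  -  2) * 43^1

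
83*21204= 1759932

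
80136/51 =1571 + 5/17 =1571.29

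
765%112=93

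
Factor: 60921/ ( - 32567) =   -  3^2*7^1*29^( -1) * 967^1 * 1123^(  -  1)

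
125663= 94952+30711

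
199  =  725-526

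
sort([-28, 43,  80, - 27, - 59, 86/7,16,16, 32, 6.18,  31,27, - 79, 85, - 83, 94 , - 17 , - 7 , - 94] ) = [ - 94, - 83  , - 79, - 59, - 28, - 27, - 17,-7,6.18,  86/7,  16, 16, 27, 31, 32, 43,80 , 85,  94 ]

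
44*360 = 15840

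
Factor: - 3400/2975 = - 2^3*7^(  -  1)  =  - 8/7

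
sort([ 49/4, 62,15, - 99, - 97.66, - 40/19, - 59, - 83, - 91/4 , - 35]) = [  -  99  , - 97.66, - 83, - 59,-35, - 91/4, - 40/19, 49/4,15,62]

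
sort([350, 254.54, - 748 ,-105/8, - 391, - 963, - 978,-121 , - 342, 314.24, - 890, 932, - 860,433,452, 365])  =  [-978,-963,-890, - 860, - 748, - 391, - 342, - 121,-105/8, 254.54, 314.24, 350, 365, 433, 452,932 ]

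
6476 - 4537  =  1939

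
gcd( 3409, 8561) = 7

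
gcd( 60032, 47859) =7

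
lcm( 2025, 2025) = 2025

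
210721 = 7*30103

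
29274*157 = 4596018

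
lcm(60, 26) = 780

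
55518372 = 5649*9828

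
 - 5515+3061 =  - 2454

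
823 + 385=1208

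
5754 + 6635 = 12389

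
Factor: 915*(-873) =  - 798795 = -  3^3*5^1*61^1 * 97^1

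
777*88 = 68376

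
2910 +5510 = 8420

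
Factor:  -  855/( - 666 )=95/74 = 2^ ( - 1 )*5^1*19^1*37^(- 1)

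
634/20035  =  634/20035 = 0.03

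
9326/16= 582 + 7/8 = 582.88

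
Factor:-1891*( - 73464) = 2^3*3^1*31^1* 61^1 * 3061^1 = 138920424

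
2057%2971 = 2057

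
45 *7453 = 335385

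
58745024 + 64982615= 123727639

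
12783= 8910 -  - 3873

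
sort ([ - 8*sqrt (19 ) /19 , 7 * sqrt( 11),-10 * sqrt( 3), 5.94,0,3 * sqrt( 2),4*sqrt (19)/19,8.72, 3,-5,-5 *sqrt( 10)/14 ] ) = [ - 10*sqrt(3), - 5, - 8*sqrt( 19 )/19, - 5 * sqrt( 10)/14, 0,4*sqrt(19) /19,3, 3*  sqrt( 2 ),5.94 , 8.72,7 * sqrt( 11) ] 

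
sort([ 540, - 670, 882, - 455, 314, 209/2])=[ -670, - 455, 209/2 , 314,540,882 ] 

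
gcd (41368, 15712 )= 8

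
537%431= 106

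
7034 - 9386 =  - 2352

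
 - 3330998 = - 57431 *58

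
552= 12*46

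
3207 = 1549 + 1658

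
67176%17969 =13269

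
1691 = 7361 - 5670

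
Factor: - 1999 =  - 1999^1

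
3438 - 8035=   -  4597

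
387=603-216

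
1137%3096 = 1137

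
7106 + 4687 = 11793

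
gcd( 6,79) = 1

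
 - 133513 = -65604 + -67909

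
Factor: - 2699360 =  - 2^5 * 5^1*16871^1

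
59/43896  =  1/744 = 0.00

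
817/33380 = 817/33380  =  0.02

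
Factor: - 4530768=  -  2^4 * 3^1*11^1*8581^1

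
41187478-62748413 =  -21560935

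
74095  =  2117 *35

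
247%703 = 247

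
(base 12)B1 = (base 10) 133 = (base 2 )10000101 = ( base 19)70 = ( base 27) 4P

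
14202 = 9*1578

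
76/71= 1 + 5/71=1.07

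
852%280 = 12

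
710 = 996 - 286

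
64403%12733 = 738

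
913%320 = 273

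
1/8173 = 1/8173 = 0.00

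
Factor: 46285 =5^1*9257^1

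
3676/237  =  3676/237   =  15.51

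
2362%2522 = 2362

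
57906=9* 6434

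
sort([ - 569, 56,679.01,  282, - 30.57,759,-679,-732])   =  [ - 732, - 679, - 569, - 30.57 , 56,282 , 679.01, 759]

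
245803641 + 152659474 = 398463115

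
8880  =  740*12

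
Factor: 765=3^2 * 5^1*17^1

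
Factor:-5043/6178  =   - 2^( - 1)*3^1*  41^2*3089^(-1) 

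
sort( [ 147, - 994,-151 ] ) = [  -  994,-151, 147 ]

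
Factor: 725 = 5^2 * 29^1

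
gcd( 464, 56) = 8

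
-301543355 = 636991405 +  - 938534760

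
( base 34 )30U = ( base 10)3498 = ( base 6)24110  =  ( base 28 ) 4CQ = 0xdaa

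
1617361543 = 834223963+783137580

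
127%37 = 16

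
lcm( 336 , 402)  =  22512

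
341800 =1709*200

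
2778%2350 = 428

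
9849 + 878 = 10727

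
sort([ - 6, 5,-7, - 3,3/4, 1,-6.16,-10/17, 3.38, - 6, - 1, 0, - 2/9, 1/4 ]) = [ - 7,-6.16, - 6, - 6, - 3, - 1, - 10/17, - 2/9, 0, 1/4 , 3/4, 1,3.38,5]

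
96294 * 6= 577764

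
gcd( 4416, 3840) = 192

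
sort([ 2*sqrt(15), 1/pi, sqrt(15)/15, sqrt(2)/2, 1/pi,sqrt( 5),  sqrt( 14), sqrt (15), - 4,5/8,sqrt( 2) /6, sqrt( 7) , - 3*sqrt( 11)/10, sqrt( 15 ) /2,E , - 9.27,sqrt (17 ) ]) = [ - 9.27, - 4, - 3 * sqrt( 11)/10, sqrt( 2) /6,  sqrt (15)/15, 1/pi,  1/pi, 5/8  ,  sqrt(2)/2 , sqrt(15 ) /2,  sqrt( 5 ), sqrt ( 7 ),  E,sqrt (14), sqrt(15 ), sqrt (17),2*sqrt( 15)]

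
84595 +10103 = 94698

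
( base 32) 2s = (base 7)161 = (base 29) 35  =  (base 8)134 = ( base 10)92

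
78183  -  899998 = - 821815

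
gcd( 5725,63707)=1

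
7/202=7/202 = 0.03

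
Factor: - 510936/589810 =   -  732/845 = -2^2  *3^1*5^ ( -1 )*13^(-2)*61^1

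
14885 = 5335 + 9550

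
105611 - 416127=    - 310516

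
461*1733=798913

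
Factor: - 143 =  - 11^1*13^1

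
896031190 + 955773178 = 1851804368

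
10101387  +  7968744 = 18070131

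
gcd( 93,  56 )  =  1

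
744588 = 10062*74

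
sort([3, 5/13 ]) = [5/13,3 ] 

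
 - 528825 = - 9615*55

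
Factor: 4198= 2^1*2099^1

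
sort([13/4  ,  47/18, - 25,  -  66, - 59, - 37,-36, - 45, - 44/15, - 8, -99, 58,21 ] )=[ - 99, -66, - 59,- 45, - 37, - 36, - 25,-8, - 44/15,47/18 , 13/4  ,  21, 58 ]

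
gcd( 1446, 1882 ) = 2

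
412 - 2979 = -2567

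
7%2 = 1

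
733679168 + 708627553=1442306721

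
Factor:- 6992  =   - 2^4*19^1*23^1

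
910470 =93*9790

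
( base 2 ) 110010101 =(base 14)20d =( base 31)d2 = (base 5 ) 3110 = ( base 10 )405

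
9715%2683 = 1666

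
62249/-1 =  - 62249 + 0/1 = -62249.00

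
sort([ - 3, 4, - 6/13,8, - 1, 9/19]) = [ - 3, - 1, - 6/13, 9/19,4,8 ]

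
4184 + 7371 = 11555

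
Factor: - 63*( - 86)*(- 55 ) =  - 2^1*3^2*5^1*7^1*11^1*43^1=- 297990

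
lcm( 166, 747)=1494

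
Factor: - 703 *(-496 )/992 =2^( - 1 )*19^1 *37^1  =  703/2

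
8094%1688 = 1342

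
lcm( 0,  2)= 0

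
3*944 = 2832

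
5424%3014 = 2410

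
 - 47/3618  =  -1 + 3571/3618 = -0.01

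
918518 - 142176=776342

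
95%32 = 31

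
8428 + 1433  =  9861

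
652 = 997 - 345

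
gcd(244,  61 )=61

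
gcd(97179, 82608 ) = 3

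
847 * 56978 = 48260366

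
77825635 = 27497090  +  50328545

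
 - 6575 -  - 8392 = 1817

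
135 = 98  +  37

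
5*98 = 490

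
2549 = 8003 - 5454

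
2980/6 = 1490/3 = 496.67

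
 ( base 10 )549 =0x225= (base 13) 333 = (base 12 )399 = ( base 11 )45a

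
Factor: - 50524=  -2^2*17^1*743^1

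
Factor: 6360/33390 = 4/21 = 2^2*3^( - 1)*7^( - 1)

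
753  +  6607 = 7360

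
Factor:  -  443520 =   -  2^7*3^2*5^1 * 7^1*11^1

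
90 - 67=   23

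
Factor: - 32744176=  - 2^4 * 17^1*120383^1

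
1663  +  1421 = 3084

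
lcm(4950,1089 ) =54450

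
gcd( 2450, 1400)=350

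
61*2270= 138470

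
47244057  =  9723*4859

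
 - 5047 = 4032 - 9079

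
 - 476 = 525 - 1001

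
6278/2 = 3139 = 3139.00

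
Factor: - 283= - 283^1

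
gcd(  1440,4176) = 144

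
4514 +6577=11091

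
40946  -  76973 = -36027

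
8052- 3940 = 4112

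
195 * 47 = 9165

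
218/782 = 109/391=0.28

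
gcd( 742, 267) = 1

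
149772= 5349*28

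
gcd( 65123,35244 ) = 1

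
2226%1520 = 706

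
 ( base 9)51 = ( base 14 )34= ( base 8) 56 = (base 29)1h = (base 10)46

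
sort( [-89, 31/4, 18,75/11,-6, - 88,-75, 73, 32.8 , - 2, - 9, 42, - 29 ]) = [ - 89 , - 88, - 75, - 29, - 9, - 6, - 2,75/11, 31/4, 18, 32.8,42, 73]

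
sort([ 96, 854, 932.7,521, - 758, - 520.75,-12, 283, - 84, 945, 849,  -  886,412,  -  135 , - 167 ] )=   [ - 886, - 758, - 520.75, - 167, - 135, - 84, - 12, 96, 283,412, 521, 849,854, 932.7,945 ] 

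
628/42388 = 157/10597 = 0.01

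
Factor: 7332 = 2^2*3^1 *13^1*47^1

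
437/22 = 19 + 19/22 = 19.86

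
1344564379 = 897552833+447011546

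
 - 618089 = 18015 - 636104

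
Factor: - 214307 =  - 41^1*5227^1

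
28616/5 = 5723 + 1/5 = 5723.20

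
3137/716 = 4 + 273/716 =4.38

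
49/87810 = 49/87810 = 0.00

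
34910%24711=10199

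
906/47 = 906/47=19.28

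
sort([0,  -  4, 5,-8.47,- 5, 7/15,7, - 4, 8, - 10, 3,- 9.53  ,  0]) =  [-10, - 9.53,  -  8.47, - 5, - 4, - 4, 0, 0,7/15,3, 5,  7,  8] 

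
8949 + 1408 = 10357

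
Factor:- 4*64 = -256 = -2^8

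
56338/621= 56338/621 = 90.72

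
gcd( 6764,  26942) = 38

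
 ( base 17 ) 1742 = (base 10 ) 7006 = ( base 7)26266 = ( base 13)325C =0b1101101011110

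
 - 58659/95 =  - 58659/95 = - 617.46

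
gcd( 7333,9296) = 1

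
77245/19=77245/19= 4065.53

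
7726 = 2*3863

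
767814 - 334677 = 433137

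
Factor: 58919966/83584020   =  29459983/41792010=2^( -1)*3^( - 1) *5^( - 1 )*7^1*13^( - 2 )*101^1*8243^( - 1)*41669^1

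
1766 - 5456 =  - 3690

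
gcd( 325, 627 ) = 1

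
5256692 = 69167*76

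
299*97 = 29003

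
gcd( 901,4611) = 53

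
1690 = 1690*1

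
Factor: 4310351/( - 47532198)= - 2^( - 1 )*3^( - 1) * 7^(- 1) *37^( - 1)*73^( - 1)*419^( - 1 ) * 4310351^1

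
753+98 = 851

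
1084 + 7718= 8802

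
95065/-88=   -  1081 + 63/88= -1080.28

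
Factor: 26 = 2^1*13^1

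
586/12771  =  586/12771 = 0.05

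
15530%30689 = 15530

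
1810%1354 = 456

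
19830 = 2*9915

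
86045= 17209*5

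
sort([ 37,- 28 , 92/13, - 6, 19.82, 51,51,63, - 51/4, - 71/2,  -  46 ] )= [-46,  -  71/2,- 28 , - 51/4, - 6,92/13,19.82, 37,51 , 51,63]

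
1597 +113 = 1710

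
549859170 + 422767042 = 972626212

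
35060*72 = 2524320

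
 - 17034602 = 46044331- 63078933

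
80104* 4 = 320416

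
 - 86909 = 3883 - 90792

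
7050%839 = 338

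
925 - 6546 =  - 5621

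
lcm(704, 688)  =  30272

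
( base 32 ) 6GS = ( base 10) 6684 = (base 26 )9N2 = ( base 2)1101000011100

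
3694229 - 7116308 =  - 3422079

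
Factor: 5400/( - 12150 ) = -4/9 =- 2^2*3^(-2) 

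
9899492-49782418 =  - 39882926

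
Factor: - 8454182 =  - 2^1*11^1*251^1*1531^1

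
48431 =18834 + 29597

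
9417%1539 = 183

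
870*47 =40890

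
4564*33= 150612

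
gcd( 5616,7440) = 48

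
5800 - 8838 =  - 3038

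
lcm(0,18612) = 0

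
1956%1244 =712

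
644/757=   644/757 = 0.85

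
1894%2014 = 1894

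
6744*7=47208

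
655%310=35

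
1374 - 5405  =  -4031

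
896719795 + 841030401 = 1737750196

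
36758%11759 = 1481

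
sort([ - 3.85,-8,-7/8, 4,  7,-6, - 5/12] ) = [ - 8,- 6, - 3.85, - 7/8, - 5/12,4,7]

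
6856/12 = 1714/3 = 571.33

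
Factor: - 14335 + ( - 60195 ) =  - 74530 = - 2^1*5^1 *29^1*257^1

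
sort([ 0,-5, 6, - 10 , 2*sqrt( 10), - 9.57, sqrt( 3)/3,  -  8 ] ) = [  -  10,  -  9.57, - 8, - 5,  0, sqrt( 3) /3,6,  2*  sqrt ( 10 ) ]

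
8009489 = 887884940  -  879875451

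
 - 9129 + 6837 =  - 2292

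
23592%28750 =23592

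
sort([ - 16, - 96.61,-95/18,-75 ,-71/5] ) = [ - 96.61, - 75,  -  16, -71/5, - 95/18]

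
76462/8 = 38231/4 = 9557.75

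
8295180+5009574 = 13304754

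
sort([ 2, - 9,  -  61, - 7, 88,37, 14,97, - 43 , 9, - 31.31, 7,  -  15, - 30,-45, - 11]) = [ - 61, - 45, - 43, - 31.31,-30 , - 15 ,-11, - 9, - 7, 2, 7, 9,14, 37, 88, 97 ] 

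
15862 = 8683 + 7179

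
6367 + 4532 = 10899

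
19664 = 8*2458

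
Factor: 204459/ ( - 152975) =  - 3^1*  5^( - 2) * 17^1*19^1*29^( - 1) = - 969/725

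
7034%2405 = 2224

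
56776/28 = 14194/7=2027.71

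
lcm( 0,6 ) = 0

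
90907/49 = 90907/49 = 1855.24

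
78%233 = 78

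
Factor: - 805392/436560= - 3^1 * 5^( - 1 ) * 7^1  *47^1*107^( - 1) = - 987/535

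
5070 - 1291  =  3779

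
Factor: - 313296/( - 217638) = 2^3*3^( - 1 )*61^1*113^( - 1) = 488/339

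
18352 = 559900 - 541548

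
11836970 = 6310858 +5526112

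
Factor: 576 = 2^6 *3^2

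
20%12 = 8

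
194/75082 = 97/37541=0.00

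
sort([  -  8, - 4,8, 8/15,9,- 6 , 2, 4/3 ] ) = [ - 8, - 6,-4, 8/15, 4/3, 2,8, 9 ]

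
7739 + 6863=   14602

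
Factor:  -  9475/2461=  -5^2*23^(-1)*107^( - 1)*379^1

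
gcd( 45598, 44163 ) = 7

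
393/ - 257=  - 2+ 121/257 = - 1.53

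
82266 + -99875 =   -  17609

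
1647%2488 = 1647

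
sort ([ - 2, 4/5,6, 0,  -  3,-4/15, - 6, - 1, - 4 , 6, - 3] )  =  [  -  6, - 4, - 3, - 3, - 2, - 1,  -  4/15,0,4/5, 6,6]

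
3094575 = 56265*55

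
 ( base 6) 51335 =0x1aab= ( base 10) 6827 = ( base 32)6LB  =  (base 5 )204302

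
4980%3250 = 1730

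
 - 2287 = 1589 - 3876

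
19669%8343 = 2983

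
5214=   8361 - 3147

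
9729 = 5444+4285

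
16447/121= 135 + 112/121  =  135.93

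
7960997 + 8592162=16553159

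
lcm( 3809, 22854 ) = 22854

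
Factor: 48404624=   2^4 *263^1*11503^1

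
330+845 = 1175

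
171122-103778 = 67344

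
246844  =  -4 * ( - 61711) 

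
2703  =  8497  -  5794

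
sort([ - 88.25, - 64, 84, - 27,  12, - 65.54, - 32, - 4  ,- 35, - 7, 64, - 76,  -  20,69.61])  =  [  -  88.25,  -  76, - 65.54,  -  64, - 35, - 32, - 27, - 20, - 7, - 4, 12, 64,69.61, 84] 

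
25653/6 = 8551/2 = 4275.50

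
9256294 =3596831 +5659463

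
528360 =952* 555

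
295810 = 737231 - 441421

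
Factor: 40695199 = 40695199^1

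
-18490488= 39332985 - 57823473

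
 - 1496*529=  - 791384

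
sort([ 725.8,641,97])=[ 97,641,  725.8 ]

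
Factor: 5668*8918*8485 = 2^3*5^1*7^3*13^2*109^1*1697^1= 428893195640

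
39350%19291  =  768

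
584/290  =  292/145 = 2.01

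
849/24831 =283/8277 = 0.03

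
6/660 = 1/110 =0.01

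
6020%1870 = 410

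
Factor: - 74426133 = -3^1 * 31^1*800281^1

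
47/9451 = 47/9451 = 0.00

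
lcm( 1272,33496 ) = 100488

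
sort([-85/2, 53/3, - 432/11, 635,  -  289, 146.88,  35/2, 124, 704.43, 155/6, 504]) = [-289, - 85/2,-432/11, 35/2,53/3,  155/6 , 124, 146.88,504, 635, 704.43]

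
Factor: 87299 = 87299^1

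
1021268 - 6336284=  - 5315016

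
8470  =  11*770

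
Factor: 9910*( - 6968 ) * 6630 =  - 2^5*3^1 * 5^2*13^2*17^1*67^1*991^1= - 457820594400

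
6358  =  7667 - 1309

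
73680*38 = 2799840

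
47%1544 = 47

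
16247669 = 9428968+6818701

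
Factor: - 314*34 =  - 2^2*17^1*157^1 =- 10676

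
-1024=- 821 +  - 203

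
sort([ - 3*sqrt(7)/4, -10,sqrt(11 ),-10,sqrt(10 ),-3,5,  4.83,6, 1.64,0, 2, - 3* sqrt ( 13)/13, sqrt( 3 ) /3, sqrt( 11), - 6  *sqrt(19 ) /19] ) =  [  -  10  , - 10,  -  3, - 3*sqrt ( 7)/4, - 6*sqrt(19)/19, - 3*sqrt( 13) /13 , 0,sqrt(3) /3, 1.64,2,sqrt( 10),sqrt(11),  sqrt(11),4.83 , 5,6 ] 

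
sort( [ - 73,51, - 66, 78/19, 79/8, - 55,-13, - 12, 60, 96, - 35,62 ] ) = [ - 73, - 66, - 55, - 35, - 13, - 12,78/19, 79/8,51, 60,62 , 96] 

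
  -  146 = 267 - 413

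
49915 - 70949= - 21034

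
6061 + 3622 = 9683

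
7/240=7/240 =0.03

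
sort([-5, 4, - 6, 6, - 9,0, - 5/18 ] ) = [ - 9, -6, -5, - 5/18,0, 4, 6]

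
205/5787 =205/5787 = 0.04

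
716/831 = 716/831=0.86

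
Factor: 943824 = 2^4*3^1 * 7^1 * 53^2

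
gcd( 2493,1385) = 277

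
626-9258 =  - 8632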